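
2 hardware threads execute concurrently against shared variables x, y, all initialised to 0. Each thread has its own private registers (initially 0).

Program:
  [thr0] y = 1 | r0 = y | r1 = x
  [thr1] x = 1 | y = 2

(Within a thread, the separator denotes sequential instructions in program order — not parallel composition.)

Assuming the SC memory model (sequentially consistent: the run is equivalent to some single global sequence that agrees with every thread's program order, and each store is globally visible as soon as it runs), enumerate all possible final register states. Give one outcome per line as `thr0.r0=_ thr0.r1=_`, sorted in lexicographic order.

thr0.r0=1 thr0.r1=0
thr0.r0=1 thr0.r1=1
thr0.r0=2 thr0.r1=1

outcome vector order: (thr0.r0,thr0.r1)
|SC outcomes| = 3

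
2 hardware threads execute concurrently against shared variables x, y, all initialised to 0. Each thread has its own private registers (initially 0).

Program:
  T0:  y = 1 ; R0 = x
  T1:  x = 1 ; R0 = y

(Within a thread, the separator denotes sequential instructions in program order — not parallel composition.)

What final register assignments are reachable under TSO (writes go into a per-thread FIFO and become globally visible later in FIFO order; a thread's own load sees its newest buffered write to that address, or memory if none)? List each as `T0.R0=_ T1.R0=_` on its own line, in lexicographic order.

outcome vector order: (T0.R0,T1.R0)
|TSO outcomes| = 4

T0.R0=0 T1.R0=0
T0.R0=0 T1.R0=1
T0.R0=1 T1.R0=0
T0.R0=1 T1.R0=1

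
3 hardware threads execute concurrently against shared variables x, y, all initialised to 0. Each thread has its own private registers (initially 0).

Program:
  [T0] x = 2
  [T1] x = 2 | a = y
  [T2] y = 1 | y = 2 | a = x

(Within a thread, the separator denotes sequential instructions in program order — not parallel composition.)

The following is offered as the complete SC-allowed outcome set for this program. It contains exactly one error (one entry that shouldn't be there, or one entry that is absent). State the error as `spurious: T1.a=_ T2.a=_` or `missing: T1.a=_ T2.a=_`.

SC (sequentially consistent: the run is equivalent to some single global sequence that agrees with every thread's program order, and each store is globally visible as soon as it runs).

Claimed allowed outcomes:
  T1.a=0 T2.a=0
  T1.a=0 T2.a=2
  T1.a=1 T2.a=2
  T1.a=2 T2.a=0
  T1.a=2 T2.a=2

outcome vector order: (T1.a,T2.a)
SC: 4 outcomes — {02; 12; 20; 22}
claimed∖SC = {00}

spurious: T1.a=0 T2.a=0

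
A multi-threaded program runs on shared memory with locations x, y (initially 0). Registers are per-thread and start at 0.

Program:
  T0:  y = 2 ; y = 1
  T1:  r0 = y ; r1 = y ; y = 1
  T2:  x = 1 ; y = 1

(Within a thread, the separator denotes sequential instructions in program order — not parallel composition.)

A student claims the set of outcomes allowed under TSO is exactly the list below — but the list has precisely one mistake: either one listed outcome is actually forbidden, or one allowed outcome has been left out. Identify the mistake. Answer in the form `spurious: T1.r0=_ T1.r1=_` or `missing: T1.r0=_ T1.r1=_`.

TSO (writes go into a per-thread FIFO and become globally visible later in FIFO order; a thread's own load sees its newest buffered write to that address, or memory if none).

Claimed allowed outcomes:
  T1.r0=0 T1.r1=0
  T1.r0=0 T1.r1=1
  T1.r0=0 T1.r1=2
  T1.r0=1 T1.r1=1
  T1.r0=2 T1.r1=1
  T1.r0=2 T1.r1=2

outcome vector order: (T1.r0,T1.r1)
TSO: 7 outcomes — {<0 0> <0 1> <0 2> <1 1> <1 2> <2 1> <2 2>}
TSO∖claimed = {<1 2>}

missing: T1.r0=1 T1.r1=2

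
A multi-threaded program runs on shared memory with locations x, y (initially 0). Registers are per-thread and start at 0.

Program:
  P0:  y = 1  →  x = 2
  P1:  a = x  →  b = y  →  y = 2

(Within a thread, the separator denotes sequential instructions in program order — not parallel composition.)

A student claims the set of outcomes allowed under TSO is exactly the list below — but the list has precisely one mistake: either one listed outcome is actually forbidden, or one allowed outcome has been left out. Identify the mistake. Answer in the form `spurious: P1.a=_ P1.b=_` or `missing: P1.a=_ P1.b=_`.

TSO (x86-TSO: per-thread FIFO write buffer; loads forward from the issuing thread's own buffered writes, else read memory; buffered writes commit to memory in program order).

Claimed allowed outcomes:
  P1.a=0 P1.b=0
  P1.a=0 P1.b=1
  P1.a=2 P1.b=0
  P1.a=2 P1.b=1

spurious: P1.a=2 P1.b=0

outcome vector order: (P1.a,P1.b)
under TSO → <0 0>, <0 1>, <2 1>
claimed∖TSO = {<2 0>}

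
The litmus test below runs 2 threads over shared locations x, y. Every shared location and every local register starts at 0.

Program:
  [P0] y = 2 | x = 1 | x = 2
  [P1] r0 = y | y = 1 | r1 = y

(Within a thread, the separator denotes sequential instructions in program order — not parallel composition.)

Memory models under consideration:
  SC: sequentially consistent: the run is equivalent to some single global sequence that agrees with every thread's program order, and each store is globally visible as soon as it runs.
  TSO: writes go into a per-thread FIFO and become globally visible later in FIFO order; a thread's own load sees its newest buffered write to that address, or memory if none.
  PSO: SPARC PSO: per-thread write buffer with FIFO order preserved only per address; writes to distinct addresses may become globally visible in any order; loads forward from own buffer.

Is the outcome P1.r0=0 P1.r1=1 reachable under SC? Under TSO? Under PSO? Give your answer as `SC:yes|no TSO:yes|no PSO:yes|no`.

SC:yes TSO:yes PSO:yes

outcome vector order: (P1.r0,P1.r1)
under SC → <0 1>, <0 2>, <2 1>
under TSO → <0 1>, <0 2>, <2 1>
under PSO → <0 1>, <0 2>, <2 1>
target <0 1> ∈ {SC,TSO,PSO}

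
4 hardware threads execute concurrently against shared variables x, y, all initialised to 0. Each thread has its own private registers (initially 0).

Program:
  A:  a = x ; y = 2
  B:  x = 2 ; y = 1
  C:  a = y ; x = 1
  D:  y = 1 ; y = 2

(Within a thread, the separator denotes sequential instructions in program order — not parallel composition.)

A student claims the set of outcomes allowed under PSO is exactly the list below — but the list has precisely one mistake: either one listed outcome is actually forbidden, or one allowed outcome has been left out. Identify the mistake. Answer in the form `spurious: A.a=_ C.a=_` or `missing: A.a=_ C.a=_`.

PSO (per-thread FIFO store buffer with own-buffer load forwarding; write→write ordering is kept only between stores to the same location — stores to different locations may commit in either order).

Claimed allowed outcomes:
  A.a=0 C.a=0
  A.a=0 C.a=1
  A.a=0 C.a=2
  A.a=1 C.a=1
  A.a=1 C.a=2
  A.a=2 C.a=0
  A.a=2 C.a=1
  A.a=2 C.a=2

outcome vector order: (A.a,C.a)
under PSO → 00; 01; 02; 10; 11; 12; 20; 21; 22
PSO∖claimed = {10}

missing: A.a=1 C.a=0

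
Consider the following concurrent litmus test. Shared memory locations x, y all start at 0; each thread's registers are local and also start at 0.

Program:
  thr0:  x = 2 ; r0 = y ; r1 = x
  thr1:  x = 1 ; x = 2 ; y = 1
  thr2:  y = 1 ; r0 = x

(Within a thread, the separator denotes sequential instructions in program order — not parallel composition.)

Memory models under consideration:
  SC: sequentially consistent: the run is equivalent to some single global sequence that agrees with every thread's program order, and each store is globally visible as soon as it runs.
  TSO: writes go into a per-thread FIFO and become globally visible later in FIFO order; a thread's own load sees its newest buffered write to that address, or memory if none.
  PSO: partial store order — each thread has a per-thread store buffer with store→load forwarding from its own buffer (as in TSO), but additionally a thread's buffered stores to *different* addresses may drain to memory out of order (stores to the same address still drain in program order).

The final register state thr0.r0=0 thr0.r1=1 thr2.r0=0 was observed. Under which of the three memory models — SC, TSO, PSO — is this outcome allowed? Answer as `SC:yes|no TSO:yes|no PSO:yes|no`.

outcome vector order: (thr0.r0,thr0.r1,thr2.r0)
under SC → (0,1,1); (0,1,2); (0,2,1); (0,2,2); (1,1,0); (1,1,1); (1,1,2); (1,2,0); (1,2,1); (1,2,2)
under TSO → (0,1,0); (0,1,1); (0,1,2); (0,2,0); (0,2,1); (0,2,2); (1,1,0); (1,1,1); (1,1,2); (1,2,0); (1,2,1); (1,2,2)
under PSO → (0,1,0); (0,1,1); (0,1,2); (0,2,0); (0,2,1); (0,2,2); (1,1,0); (1,1,1); (1,1,2); (1,2,0); (1,2,1); (1,2,2)
target (0,1,0) ∈ {TSO,PSO}

SC:no TSO:yes PSO:yes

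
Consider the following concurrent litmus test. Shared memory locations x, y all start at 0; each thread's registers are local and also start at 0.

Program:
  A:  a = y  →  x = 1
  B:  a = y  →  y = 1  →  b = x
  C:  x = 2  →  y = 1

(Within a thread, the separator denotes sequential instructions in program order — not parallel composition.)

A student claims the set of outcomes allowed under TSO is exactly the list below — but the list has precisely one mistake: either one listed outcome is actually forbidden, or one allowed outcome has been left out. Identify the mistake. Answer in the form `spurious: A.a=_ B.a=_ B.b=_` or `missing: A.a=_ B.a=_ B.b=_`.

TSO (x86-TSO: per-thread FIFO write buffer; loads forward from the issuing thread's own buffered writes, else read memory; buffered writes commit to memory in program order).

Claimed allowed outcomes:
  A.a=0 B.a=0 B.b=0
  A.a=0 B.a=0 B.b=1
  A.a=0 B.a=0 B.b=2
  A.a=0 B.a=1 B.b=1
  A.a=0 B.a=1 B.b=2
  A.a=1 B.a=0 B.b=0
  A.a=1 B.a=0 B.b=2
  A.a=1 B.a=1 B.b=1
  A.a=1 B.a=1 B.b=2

missing: A.a=1 B.a=0 B.b=1

outcome vector order: (A.a,B.a,B.b)
TSO (10): <0 0 0>, <0 0 1>, <0 0 2>, <0 1 1>, <0 1 2>, <1 0 0>, <1 0 1>, <1 0 2>, <1 1 1>, <1 1 2>
TSO∖claimed = {<1 0 1>}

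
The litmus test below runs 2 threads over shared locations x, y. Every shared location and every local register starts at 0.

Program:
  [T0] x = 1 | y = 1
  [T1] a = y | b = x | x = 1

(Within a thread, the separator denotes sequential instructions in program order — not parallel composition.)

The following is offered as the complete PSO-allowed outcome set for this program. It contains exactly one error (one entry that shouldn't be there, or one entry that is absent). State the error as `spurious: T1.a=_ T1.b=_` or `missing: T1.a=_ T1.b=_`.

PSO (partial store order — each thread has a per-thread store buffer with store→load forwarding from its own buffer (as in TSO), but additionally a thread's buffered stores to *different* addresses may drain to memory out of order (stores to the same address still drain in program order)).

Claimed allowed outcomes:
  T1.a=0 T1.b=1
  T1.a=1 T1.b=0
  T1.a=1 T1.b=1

outcome vector order: (T1.a,T1.b)
PSO: 4 outcomes — {<0 0>, <0 1>, <1 0>, <1 1>}
PSO∖claimed = {<0 0>}

missing: T1.a=0 T1.b=0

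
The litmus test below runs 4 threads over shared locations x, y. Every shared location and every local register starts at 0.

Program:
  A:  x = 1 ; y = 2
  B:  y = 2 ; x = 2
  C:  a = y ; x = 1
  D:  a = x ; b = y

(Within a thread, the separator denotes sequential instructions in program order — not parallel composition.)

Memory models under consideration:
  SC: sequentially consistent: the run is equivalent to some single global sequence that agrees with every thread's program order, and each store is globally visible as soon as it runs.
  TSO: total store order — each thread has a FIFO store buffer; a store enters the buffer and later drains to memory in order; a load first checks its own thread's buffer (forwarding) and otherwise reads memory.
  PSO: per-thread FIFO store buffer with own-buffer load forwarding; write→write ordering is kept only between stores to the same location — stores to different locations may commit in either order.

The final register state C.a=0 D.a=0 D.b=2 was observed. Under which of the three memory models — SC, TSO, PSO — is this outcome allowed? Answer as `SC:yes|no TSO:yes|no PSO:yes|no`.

outcome vector order: (C.a,D.a,D.b)
[SC] allowed = {<0 0 0>; <0 0 2>; <0 1 0>; <0 1 2>; <0 2 2>; <2 0 0>; <2 0 2>; <2 1 0>; <2 1 2>; <2 2 2>}
[TSO] allowed = {<0 0 0>; <0 0 2>; <0 1 0>; <0 1 2>; <0 2 2>; <2 0 0>; <2 0 2>; <2 1 0>; <2 1 2>; <2 2 2>}
[PSO] allowed = {<0 0 0>; <0 0 2>; <0 1 0>; <0 1 2>; <0 2 0>; <0 2 2>; <2 0 0>; <2 0 2>; <2 1 0>; <2 1 2>; <2 2 0>; <2 2 2>}
target <0 0 2> ∈ {SC,TSO,PSO}

SC:yes TSO:yes PSO:yes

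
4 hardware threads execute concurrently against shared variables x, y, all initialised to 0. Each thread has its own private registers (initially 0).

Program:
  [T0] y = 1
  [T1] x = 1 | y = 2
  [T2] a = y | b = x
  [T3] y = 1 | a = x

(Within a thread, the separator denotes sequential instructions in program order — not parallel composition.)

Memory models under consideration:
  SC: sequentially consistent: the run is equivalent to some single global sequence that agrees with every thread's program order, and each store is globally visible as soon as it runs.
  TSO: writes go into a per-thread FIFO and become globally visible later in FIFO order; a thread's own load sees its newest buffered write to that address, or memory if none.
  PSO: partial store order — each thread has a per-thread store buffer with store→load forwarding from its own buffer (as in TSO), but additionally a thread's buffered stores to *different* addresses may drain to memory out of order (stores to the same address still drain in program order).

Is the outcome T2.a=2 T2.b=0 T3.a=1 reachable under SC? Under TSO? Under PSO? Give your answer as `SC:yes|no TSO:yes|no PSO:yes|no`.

SC:no TSO:no PSO:yes

outcome vector order: (T2.a,T2.b,T3.a)
SC (10): 000; 001; 010; 011; 100; 101; 110; 111; 210; 211
TSO (10): 000; 001; 010; 011; 100; 101; 110; 111; 210; 211
PSO (12): 000; 001; 010; 011; 100; 101; 110; 111; 200; 201; 210; 211
target 201 ∈ {PSO}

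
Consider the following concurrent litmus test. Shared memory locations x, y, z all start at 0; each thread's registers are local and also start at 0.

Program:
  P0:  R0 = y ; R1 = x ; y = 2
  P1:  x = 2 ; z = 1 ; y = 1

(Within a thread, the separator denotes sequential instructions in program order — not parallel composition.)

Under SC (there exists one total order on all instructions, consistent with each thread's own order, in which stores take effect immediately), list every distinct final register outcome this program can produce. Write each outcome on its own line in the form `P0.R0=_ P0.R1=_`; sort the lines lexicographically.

P0.R0=0 P0.R1=0
P0.R0=0 P0.R1=2
P0.R0=1 P0.R1=2

outcome vector order: (P0.R0,P0.R1)
|SC outcomes| = 3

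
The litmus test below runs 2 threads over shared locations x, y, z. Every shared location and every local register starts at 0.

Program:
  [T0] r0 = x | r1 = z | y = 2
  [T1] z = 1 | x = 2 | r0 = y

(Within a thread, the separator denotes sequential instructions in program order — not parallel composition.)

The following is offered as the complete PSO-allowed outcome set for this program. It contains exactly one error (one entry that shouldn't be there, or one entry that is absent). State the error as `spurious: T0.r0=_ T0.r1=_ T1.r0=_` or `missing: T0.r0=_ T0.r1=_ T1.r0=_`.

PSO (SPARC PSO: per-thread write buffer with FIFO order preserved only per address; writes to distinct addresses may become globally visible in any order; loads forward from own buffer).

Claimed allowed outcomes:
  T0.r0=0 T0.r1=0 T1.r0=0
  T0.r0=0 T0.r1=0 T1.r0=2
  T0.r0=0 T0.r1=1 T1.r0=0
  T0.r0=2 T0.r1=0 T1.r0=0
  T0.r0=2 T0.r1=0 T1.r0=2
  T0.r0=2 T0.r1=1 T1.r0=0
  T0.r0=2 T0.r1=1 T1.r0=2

missing: T0.r0=0 T0.r1=1 T1.r0=2

outcome vector order: (T0.r0,T0.r1,T1.r0)
PSO: 8 outcomes — {<0 0 0>, <0 0 2>, <0 1 0>, <0 1 2>, <2 0 0>, <2 0 2>, <2 1 0>, <2 1 2>}
PSO∖claimed = {<0 1 2>}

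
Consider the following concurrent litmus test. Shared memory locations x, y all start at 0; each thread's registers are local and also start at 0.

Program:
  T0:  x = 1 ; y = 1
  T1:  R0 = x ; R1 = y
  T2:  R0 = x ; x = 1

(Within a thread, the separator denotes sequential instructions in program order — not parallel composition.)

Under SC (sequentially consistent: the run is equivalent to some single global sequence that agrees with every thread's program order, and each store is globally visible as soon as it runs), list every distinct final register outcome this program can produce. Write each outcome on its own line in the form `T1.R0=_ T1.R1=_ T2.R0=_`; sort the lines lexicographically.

T1.R0=0 T1.R1=0 T2.R0=0
T1.R0=0 T1.R1=0 T2.R0=1
T1.R0=0 T1.R1=1 T2.R0=0
T1.R0=0 T1.R1=1 T2.R0=1
T1.R0=1 T1.R1=0 T2.R0=0
T1.R0=1 T1.R1=0 T2.R0=1
T1.R0=1 T1.R1=1 T2.R0=0
T1.R0=1 T1.R1=1 T2.R0=1

outcome vector order: (T1.R0,T1.R1,T2.R0)
|SC outcomes| = 8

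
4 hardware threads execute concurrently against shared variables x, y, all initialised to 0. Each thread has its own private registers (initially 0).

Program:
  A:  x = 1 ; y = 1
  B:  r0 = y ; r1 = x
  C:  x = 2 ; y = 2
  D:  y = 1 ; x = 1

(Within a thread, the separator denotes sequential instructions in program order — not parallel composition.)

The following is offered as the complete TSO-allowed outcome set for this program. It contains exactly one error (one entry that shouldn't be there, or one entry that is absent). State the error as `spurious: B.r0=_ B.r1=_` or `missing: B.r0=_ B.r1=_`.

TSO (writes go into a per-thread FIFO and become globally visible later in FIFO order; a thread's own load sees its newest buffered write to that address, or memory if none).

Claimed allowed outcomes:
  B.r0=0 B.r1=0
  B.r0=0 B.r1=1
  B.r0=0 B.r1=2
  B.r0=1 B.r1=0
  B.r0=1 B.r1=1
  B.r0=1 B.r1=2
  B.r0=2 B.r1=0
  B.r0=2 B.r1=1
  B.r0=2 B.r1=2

spurious: B.r0=2 B.r1=0

outcome vector order: (B.r0,B.r1)
TSO: 8 outcomes — {<0 0>; <0 1>; <0 2>; <1 0>; <1 1>; <1 2>; <2 1>; <2 2>}
claimed∖TSO = {<2 0>}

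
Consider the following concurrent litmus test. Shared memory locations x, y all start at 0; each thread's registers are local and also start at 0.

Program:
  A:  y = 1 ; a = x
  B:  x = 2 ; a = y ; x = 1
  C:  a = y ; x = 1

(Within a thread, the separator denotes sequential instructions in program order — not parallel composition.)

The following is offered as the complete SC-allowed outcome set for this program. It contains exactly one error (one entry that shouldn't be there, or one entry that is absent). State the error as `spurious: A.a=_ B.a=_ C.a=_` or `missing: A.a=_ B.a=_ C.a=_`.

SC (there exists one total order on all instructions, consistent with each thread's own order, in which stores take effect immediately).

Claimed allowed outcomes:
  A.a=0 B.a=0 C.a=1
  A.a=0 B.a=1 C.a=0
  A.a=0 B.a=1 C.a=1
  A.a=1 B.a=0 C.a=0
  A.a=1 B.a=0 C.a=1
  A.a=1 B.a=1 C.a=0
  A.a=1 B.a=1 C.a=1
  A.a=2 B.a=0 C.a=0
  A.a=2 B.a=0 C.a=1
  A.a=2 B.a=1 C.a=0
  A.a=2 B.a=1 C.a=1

outcome vector order: (A.a,B.a,C.a)
[SC] allowed = {<0 1 0>; <0 1 1>; <1 0 0>; <1 0 1>; <1 1 0>; <1 1 1>; <2 0 0>; <2 0 1>; <2 1 0>; <2 1 1>}
claimed∖SC = {<0 0 1>}

spurious: A.a=0 B.a=0 C.a=1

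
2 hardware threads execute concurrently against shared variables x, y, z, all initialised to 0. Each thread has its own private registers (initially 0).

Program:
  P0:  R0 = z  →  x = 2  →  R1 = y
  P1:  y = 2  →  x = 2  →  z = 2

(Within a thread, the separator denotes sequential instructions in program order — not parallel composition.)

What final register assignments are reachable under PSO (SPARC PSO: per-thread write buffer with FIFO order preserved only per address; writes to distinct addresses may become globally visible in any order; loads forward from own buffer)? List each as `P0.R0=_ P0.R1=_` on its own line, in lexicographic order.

outcome vector order: (P0.R0,P0.R1)
|PSO outcomes| = 4

P0.R0=0 P0.R1=0
P0.R0=0 P0.R1=2
P0.R0=2 P0.R1=0
P0.R0=2 P0.R1=2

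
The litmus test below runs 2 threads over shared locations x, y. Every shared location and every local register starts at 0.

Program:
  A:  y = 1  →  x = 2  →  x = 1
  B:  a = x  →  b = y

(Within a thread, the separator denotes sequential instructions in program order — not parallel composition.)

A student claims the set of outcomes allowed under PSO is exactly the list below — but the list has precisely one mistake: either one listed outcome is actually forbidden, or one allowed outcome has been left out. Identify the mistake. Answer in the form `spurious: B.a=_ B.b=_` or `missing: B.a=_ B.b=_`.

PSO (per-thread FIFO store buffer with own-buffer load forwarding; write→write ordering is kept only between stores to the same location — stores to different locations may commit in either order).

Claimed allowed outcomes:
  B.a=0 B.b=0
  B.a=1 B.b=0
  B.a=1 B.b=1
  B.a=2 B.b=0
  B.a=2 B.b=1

missing: B.a=0 B.b=1

outcome vector order: (B.a,B.b)
[PSO] allowed = {<0 0>, <0 1>, <1 0>, <1 1>, <2 0>, <2 1>}
PSO∖claimed = {<0 1>}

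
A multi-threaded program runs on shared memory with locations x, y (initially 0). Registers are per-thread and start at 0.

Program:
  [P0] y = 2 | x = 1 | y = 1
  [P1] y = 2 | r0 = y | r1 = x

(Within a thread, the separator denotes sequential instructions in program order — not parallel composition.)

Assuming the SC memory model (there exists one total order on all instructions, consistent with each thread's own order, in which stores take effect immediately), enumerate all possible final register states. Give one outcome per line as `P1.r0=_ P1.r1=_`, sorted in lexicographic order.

P1.r0=1 P1.r1=1
P1.r0=2 P1.r1=0
P1.r0=2 P1.r1=1

outcome vector order: (P1.r0,P1.r1)
|SC outcomes| = 3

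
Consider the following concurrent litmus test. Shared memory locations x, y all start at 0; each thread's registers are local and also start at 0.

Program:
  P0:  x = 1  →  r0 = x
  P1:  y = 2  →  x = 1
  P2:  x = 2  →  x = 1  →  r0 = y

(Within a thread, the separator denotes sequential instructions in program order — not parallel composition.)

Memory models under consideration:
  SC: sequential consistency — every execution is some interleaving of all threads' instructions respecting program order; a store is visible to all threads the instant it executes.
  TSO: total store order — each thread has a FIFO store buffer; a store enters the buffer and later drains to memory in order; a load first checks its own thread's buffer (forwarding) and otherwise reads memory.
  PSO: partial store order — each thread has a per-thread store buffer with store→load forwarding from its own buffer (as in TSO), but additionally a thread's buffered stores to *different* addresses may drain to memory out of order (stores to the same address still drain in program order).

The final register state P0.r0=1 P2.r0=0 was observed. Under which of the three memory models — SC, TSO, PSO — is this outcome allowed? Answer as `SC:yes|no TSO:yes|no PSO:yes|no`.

SC:yes TSO:yes PSO:yes

outcome vector order: (P0.r0,P2.r0)
[SC] allowed = {1/0 1/2 2/0 2/2}
[TSO] allowed = {1/0 1/2 2/0 2/2}
[PSO] allowed = {1/0 1/2 2/0 2/2}
target 1/0 ∈ {SC,TSO,PSO}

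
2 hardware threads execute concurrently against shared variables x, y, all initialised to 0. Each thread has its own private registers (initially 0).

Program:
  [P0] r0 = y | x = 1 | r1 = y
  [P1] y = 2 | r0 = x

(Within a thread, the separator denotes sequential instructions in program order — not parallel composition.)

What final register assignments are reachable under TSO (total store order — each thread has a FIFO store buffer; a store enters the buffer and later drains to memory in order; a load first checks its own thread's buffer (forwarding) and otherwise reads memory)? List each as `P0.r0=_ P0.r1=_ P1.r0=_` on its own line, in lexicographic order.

outcome vector order: (P0.r0,P0.r1,P1.r0)
|TSO outcomes| = 6

P0.r0=0 P0.r1=0 P1.r0=0
P0.r0=0 P0.r1=0 P1.r0=1
P0.r0=0 P0.r1=2 P1.r0=0
P0.r0=0 P0.r1=2 P1.r0=1
P0.r0=2 P0.r1=2 P1.r0=0
P0.r0=2 P0.r1=2 P1.r0=1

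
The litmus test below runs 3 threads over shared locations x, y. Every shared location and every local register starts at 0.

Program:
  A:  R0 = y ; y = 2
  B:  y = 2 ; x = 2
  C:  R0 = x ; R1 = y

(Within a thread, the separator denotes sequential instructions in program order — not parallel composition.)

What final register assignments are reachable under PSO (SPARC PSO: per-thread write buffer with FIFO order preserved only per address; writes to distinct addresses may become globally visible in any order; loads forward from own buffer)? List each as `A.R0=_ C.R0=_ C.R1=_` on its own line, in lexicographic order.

outcome vector order: (A.R0,C.R0,C.R1)
|PSO outcomes| = 8

A.R0=0 C.R0=0 C.R1=0
A.R0=0 C.R0=0 C.R1=2
A.R0=0 C.R0=2 C.R1=0
A.R0=0 C.R0=2 C.R1=2
A.R0=2 C.R0=0 C.R1=0
A.R0=2 C.R0=0 C.R1=2
A.R0=2 C.R0=2 C.R1=0
A.R0=2 C.R0=2 C.R1=2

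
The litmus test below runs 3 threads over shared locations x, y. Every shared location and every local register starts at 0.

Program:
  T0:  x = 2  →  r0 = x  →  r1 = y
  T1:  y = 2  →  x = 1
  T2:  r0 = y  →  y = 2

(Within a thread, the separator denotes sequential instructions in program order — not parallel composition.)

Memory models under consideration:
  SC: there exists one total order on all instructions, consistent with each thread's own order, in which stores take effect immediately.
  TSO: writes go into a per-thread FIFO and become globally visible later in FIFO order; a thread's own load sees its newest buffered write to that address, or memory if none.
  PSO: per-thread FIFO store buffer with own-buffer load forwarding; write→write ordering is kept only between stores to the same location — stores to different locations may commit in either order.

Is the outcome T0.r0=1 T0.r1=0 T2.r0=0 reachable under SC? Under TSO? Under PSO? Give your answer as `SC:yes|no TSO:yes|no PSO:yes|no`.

outcome vector order: (T0.r0,T0.r1,T2.r0)
SC: 6 outcomes — {1/2/0; 1/2/2; 2/0/0; 2/0/2; 2/2/0; 2/2/2}
TSO: 6 outcomes — {1/2/0; 1/2/2; 2/0/0; 2/0/2; 2/2/0; 2/2/2}
PSO: 8 outcomes — {1/0/0; 1/0/2; 1/2/0; 1/2/2; 2/0/0; 2/0/2; 2/2/0; 2/2/2}
target 1/0/0 ∈ {PSO}

SC:no TSO:no PSO:yes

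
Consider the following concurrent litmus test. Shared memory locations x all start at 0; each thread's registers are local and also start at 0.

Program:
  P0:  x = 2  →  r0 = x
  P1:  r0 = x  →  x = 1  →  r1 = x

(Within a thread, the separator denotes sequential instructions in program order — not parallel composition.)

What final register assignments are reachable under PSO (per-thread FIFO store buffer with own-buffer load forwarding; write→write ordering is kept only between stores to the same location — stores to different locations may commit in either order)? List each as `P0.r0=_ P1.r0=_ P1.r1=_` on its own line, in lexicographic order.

P0.r0=1 P1.r0=0 P1.r1=1
P0.r0=1 P1.r0=2 P1.r1=1
P0.r0=2 P1.r0=0 P1.r1=1
P0.r0=2 P1.r0=0 P1.r1=2
P0.r0=2 P1.r0=2 P1.r1=1

outcome vector order: (P0.r0,P1.r0,P1.r1)
|PSO outcomes| = 5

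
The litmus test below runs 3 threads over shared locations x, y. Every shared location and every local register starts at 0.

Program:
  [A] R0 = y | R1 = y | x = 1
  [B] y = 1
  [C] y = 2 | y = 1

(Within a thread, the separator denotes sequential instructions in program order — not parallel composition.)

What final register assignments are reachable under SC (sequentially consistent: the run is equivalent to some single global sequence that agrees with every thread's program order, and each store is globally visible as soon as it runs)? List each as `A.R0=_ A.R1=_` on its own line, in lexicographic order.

A.R0=0 A.R1=0
A.R0=0 A.R1=1
A.R0=0 A.R1=2
A.R0=1 A.R1=1
A.R0=1 A.R1=2
A.R0=2 A.R1=1
A.R0=2 A.R1=2

outcome vector order: (A.R0,A.R1)
|SC outcomes| = 7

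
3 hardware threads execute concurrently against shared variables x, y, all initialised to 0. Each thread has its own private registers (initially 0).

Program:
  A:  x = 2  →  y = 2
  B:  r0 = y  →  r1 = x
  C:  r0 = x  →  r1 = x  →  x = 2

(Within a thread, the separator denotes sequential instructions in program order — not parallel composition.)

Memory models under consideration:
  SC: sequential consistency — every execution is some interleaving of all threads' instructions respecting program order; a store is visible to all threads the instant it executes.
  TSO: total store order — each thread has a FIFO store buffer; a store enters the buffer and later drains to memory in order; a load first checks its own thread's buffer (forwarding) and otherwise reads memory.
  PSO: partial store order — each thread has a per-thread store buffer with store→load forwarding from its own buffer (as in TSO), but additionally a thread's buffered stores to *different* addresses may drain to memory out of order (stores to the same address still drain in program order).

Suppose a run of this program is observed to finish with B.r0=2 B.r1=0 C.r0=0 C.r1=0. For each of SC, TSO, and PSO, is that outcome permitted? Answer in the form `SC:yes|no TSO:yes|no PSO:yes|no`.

outcome vector order: (B.r0,B.r1,C.r0,C.r1)
SC: 9 outcomes — {(0,0,0,0); (0,0,0,2); (0,0,2,2); (0,2,0,0); (0,2,0,2); (0,2,2,2); (2,2,0,0); (2,2,0,2); (2,2,2,2)}
TSO: 9 outcomes — {(0,0,0,0); (0,0,0,2); (0,0,2,2); (0,2,0,0); (0,2,0,2); (0,2,2,2); (2,2,0,0); (2,2,0,2); (2,2,2,2)}
PSO: 12 outcomes — {(0,0,0,0); (0,0,0,2); (0,0,2,2); (0,2,0,0); (0,2,0,2); (0,2,2,2); (2,0,0,0); (2,0,0,2); (2,0,2,2); (2,2,0,0); (2,2,0,2); (2,2,2,2)}
target (2,0,0,0) ∈ {PSO}

SC:no TSO:no PSO:yes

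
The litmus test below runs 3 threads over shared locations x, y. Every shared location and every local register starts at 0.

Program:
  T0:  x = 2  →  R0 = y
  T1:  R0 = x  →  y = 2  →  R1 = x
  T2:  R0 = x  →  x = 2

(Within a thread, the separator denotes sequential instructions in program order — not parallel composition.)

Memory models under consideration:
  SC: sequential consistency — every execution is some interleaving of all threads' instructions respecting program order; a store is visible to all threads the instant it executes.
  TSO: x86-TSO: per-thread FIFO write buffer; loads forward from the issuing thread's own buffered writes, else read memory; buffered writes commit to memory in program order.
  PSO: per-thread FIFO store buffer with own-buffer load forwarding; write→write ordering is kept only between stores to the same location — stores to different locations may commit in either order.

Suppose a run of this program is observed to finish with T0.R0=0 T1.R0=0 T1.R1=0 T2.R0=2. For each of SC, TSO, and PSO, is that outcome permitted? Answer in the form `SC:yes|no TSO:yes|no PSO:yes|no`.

outcome vector order: (T0.R0,T1.R0,T1.R1,T2.R0)
[SC] allowed = {<0 0 2 0>; <0 0 2 2>; <0 2 2 0>; <0 2 2 2>; <2 0 0 0>; <2 0 0 2>; <2 0 2 0>; <2 0 2 2>; <2 2 2 0>; <2 2 2 2>}
[TSO] allowed = {<0 0 0 0>; <0 0 0 2>; <0 0 2 0>; <0 0 2 2>; <0 2 2 0>; <0 2 2 2>; <2 0 0 0>; <2 0 0 2>; <2 0 2 0>; <2 0 2 2>; <2 2 2 0>; <2 2 2 2>}
[PSO] allowed = {<0 0 0 0>; <0 0 0 2>; <0 0 2 0>; <0 0 2 2>; <0 2 2 0>; <0 2 2 2>; <2 0 0 0>; <2 0 0 2>; <2 0 2 0>; <2 0 2 2>; <2 2 2 0>; <2 2 2 2>}
target <0 0 0 2> ∈ {TSO,PSO}

SC:no TSO:yes PSO:yes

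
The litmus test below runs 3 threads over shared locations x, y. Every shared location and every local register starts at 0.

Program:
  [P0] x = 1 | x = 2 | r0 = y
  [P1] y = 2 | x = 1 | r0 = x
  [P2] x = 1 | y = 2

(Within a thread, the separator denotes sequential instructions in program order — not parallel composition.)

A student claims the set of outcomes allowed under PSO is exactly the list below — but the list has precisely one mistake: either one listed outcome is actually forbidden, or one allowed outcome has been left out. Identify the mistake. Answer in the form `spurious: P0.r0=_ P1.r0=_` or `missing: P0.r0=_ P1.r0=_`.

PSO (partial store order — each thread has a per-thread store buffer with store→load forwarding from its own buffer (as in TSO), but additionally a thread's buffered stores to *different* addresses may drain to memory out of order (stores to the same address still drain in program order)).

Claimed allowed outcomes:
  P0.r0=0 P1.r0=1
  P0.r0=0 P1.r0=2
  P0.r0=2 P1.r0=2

missing: P0.r0=2 P1.r0=1

outcome vector order: (P0.r0,P1.r0)
[PSO] allowed = {01 02 21 22}
PSO∖claimed = {21}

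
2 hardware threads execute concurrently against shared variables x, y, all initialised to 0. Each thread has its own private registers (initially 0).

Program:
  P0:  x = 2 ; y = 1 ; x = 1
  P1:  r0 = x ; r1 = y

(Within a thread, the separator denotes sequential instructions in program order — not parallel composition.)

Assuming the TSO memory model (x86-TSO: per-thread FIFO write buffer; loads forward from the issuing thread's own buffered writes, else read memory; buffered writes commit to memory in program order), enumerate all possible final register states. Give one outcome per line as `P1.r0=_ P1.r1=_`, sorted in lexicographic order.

P1.r0=0 P1.r1=0
P1.r0=0 P1.r1=1
P1.r0=1 P1.r1=1
P1.r0=2 P1.r1=0
P1.r0=2 P1.r1=1

outcome vector order: (P1.r0,P1.r1)
|TSO outcomes| = 5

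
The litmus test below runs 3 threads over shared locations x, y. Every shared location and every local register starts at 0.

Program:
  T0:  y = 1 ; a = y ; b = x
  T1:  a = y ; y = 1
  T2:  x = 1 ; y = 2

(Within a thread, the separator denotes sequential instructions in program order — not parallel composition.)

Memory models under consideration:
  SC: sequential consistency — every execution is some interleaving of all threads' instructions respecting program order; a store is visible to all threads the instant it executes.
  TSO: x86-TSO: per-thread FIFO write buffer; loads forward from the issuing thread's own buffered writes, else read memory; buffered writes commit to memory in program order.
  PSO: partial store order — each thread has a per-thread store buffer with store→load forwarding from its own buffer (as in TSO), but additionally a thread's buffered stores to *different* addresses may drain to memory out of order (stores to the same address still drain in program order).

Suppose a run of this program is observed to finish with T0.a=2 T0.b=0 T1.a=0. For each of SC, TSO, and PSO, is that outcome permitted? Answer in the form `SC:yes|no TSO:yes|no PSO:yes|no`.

outcome vector order: (T0.a,T0.b,T1.a)
SC (9): <1 0 0>; <1 0 1>; <1 0 2>; <1 1 0>; <1 1 1>; <1 1 2>; <2 1 0>; <2 1 1>; <2 1 2>
TSO (9): <1 0 0>; <1 0 1>; <1 0 2>; <1 1 0>; <1 1 1>; <1 1 2>; <2 1 0>; <2 1 1>; <2 1 2>
PSO (12): <1 0 0>; <1 0 1>; <1 0 2>; <1 1 0>; <1 1 1>; <1 1 2>; <2 0 0>; <2 0 1>; <2 0 2>; <2 1 0>; <2 1 1>; <2 1 2>
target <2 0 0> ∈ {PSO}

SC:no TSO:no PSO:yes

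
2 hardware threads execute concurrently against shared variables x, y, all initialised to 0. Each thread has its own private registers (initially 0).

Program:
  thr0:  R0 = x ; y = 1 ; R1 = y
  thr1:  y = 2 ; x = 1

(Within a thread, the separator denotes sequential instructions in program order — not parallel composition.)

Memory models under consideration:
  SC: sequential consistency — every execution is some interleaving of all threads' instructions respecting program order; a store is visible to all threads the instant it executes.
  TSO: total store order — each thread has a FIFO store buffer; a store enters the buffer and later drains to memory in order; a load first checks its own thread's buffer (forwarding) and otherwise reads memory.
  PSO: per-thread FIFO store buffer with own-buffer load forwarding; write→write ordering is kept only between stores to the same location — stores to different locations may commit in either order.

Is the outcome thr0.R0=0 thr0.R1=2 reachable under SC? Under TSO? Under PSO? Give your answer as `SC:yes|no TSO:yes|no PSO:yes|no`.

SC:yes TSO:yes PSO:yes

outcome vector order: (thr0.R0,thr0.R1)
SC (3): 0/1 0/2 1/1
TSO (3): 0/1 0/2 1/1
PSO (4): 0/1 0/2 1/1 1/2
target 0/2 ∈ {SC,TSO,PSO}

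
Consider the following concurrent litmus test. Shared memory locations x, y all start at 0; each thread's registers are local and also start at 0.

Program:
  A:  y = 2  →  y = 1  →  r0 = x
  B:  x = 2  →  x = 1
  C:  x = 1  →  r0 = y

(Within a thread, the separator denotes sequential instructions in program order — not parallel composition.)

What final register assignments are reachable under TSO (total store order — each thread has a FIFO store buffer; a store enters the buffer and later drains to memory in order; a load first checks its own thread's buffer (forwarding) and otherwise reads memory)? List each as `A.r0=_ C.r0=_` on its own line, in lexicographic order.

outcome vector order: (A.r0,C.r0)
|TSO outcomes| = 9

A.r0=0 C.r0=0
A.r0=0 C.r0=1
A.r0=0 C.r0=2
A.r0=1 C.r0=0
A.r0=1 C.r0=1
A.r0=1 C.r0=2
A.r0=2 C.r0=0
A.r0=2 C.r0=1
A.r0=2 C.r0=2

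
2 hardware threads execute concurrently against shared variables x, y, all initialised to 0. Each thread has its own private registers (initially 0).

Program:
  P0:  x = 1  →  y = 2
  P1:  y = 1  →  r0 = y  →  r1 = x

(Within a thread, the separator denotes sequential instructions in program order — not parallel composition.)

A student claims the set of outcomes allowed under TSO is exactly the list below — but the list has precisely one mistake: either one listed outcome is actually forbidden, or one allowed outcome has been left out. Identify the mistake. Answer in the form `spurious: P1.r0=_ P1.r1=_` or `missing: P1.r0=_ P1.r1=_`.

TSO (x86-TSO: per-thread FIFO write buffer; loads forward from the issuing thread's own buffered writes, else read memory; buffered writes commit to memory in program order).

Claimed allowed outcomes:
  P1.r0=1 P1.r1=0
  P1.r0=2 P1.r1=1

missing: P1.r0=1 P1.r1=1

outcome vector order: (P1.r0,P1.r1)
under TSO → 1/0; 1/1; 2/1
TSO∖claimed = {1/1}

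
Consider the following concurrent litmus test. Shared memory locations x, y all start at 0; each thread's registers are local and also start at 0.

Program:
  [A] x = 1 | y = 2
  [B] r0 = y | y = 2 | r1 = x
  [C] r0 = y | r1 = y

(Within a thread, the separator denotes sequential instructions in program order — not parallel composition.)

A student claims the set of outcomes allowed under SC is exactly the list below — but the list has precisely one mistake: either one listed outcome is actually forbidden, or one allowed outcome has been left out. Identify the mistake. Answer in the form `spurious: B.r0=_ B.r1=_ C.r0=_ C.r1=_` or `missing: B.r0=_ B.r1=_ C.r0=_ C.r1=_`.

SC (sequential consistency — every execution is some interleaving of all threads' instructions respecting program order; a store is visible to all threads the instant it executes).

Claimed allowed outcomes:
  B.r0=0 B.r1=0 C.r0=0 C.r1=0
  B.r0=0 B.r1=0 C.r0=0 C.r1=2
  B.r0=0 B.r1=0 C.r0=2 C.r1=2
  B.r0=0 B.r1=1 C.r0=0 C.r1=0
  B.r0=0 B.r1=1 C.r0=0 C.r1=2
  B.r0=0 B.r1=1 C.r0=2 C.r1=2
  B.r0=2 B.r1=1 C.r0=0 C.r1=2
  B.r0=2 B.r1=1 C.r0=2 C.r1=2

outcome vector order: (B.r0,B.r1,C.r0,C.r1)
SC (9): (0,0,0,0) (0,0,0,2) (0,0,2,2) (0,1,0,0) (0,1,0,2) (0,1,2,2) (2,1,0,0) (2,1,0,2) (2,1,2,2)
SC∖claimed = {(2,1,0,0)}

missing: B.r0=2 B.r1=1 C.r0=0 C.r1=0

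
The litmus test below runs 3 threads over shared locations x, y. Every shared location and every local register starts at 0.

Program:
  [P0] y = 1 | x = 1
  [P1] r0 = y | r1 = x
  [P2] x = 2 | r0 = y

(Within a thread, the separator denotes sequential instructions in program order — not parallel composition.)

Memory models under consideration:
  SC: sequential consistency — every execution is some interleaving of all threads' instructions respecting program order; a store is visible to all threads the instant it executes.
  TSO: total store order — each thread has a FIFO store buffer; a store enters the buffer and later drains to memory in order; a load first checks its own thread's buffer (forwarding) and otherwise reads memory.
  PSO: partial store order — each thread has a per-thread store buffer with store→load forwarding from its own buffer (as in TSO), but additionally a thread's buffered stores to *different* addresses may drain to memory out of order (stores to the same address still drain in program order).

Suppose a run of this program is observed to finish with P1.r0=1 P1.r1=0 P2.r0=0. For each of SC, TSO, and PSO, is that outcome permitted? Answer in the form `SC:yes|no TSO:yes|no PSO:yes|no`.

SC:no TSO:yes PSO:yes

outcome vector order: (P1.r0,P1.r1,P2.r0)
under SC → 000, 001, 010, 011, 020, 021, 101, 110, 111, 120, 121
under TSO → 000, 001, 010, 011, 020, 021, 100, 101, 110, 111, 120, 121
under PSO → 000, 001, 010, 011, 020, 021, 100, 101, 110, 111, 120, 121
target 100 ∈ {TSO,PSO}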